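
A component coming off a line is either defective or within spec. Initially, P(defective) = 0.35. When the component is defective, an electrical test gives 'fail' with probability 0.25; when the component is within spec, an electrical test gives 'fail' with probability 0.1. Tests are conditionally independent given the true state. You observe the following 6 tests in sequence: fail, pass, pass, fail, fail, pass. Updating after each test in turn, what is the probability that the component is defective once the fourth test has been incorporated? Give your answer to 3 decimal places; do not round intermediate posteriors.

After 'fail': P(defective) = 0.25·0.3500 / (0.25·0.3500 + 0.1·0.6500) ≈ 0.5738
After 'pass': P(defective) = 0.75·0.5738 / (0.75·0.5738 + 0.9·0.4262) ≈ 0.5287
After 'pass': P(defective) = 0.75·0.5287 / (0.75·0.5287 + 0.9·0.4713) ≈ 0.4832
After 'fail': P(defective) = 0.25·0.4832 / (0.25·0.4832 + 0.1·0.5168) ≈ 0.7003

0.700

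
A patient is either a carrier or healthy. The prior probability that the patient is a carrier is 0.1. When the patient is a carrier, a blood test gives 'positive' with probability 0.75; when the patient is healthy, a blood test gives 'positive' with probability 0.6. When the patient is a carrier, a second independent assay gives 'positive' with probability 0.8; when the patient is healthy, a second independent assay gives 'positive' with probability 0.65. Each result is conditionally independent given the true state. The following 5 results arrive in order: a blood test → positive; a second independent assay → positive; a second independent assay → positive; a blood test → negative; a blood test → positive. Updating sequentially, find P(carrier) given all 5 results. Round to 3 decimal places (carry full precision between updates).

0.141

After a blood test='positive': P(carrier) = 0.75·0.1000 / (0.75·0.1000 + 0.6·0.9000) ≈ 0.1220
After a second independent assay='positive': P(carrier) = 0.8·0.1220 / (0.8·0.1220 + 0.65·0.8780) ≈ 0.1460
After a second independent assay='positive': P(carrier) = 0.8·0.1460 / (0.8·0.1460 + 0.65·0.8540) ≈ 0.1738
After a blood test='negative': P(carrier) = 0.25·0.1738 / (0.25·0.1738 + 0.4·0.8262) ≈ 0.1162
After a blood test='positive': P(carrier) = 0.75·0.1162 / (0.75·0.1162 + 0.6·0.8838) ≈ 0.1412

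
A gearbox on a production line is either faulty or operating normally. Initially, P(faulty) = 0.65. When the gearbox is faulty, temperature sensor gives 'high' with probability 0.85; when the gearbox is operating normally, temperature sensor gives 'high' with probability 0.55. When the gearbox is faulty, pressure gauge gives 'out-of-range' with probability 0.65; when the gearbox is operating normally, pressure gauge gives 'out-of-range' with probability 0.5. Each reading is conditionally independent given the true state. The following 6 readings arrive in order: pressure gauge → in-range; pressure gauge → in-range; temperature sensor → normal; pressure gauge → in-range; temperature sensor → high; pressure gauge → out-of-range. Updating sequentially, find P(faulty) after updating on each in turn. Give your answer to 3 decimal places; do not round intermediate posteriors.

After pressure gauge='in-range': P(faulty) = 0.35·0.6500 / (0.35·0.6500 + 0.5·0.3500) ≈ 0.5652
After pressure gauge='in-range': P(faulty) = 0.35·0.5652 / (0.35·0.5652 + 0.5·0.4348) ≈ 0.4764
After temperature sensor='normal': P(faulty) = 0.15·0.4764 / (0.15·0.4764 + 0.45·0.5236) ≈ 0.2327
After pressure gauge='in-range': P(faulty) = 0.35·0.2327 / (0.35·0.2327 + 0.5·0.7673) ≈ 0.1751
After temperature sensor='high': P(faulty) = 0.85·0.1751 / (0.85·0.1751 + 0.55·0.8249) ≈ 0.2471
After pressure gauge='out-of-range': P(faulty) = 0.65·0.2471 / (0.65·0.2471 + 0.5·0.7529) ≈ 0.2990

0.299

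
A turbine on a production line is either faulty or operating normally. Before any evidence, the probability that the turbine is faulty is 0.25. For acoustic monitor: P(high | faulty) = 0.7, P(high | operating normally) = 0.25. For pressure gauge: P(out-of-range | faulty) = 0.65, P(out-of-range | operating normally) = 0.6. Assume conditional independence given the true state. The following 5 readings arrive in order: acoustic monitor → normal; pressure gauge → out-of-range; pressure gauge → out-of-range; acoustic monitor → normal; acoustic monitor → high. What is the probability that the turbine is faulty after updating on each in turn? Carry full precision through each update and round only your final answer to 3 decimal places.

0.149

Each posterior becomes the prior for the next update.
After acoustic monitor='normal': P(faulty) = 0.3·0.2500 / (0.3·0.2500 + 0.75·0.7500) ≈ 0.1176
After pressure gauge='out-of-range': P(faulty) = 0.65·0.1176 / (0.65·0.1176 + 0.6·0.8824) ≈ 0.1262
After pressure gauge='out-of-range': P(faulty) = 0.65·0.1262 / (0.65·0.1262 + 0.6·0.8738) ≈ 0.1353
After acoustic monitor='normal': P(faulty) = 0.3·0.1353 / (0.3·0.1353 + 0.75·0.8647) ≈ 0.0589
After acoustic monitor='high': P(faulty) = 0.7·0.0589 / (0.7·0.0589 + 0.25·0.9411) ≈ 0.1491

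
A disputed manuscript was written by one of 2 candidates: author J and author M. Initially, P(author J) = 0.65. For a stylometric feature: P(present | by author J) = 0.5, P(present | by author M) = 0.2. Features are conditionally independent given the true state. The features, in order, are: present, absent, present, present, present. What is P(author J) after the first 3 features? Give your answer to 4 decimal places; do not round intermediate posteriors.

0.8789

Apply Bayes' rule sequentially, carrying P(author J) forward.
After 'present': P(author J) = 0.5·0.6500 / (0.5·0.6500 + 0.2·0.3500) ≈ 0.8228
After 'absent': P(author J) = 0.5·0.8228 / (0.5·0.8228 + 0.8·0.1772) ≈ 0.7437
After 'present': P(author J) = 0.5·0.7437 / (0.5·0.7437 + 0.2·0.2563) ≈ 0.8789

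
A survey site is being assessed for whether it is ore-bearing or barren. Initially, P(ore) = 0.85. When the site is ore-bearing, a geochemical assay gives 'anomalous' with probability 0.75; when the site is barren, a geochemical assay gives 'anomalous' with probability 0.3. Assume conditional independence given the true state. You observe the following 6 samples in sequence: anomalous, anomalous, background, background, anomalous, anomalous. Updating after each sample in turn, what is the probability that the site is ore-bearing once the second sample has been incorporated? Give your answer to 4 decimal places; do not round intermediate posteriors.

After 'anomalous': P(ore) = 0.75·0.8500 / (0.75·0.8500 + 0.3·0.1500) ≈ 0.9341
After 'anomalous': P(ore) = 0.75·0.9341 / (0.75·0.9341 + 0.3·0.0659) ≈ 0.9725

0.9725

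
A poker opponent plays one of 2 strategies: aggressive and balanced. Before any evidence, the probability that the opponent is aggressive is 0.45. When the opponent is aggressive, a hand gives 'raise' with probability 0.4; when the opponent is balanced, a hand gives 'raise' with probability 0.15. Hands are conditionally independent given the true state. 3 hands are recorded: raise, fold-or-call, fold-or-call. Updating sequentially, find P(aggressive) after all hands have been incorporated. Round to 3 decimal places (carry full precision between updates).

After 'raise': P(aggressive) = 0.4·0.4500 / (0.4·0.4500 + 0.15·0.5500) ≈ 0.6857
After 'fold-or-call': P(aggressive) = 0.6·0.6857 / (0.6·0.6857 + 0.85·0.3143) ≈ 0.6063
After 'fold-or-call': P(aggressive) = 0.6·0.6063 / (0.6·0.6063 + 0.85·0.3937) ≈ 0.5209

0.521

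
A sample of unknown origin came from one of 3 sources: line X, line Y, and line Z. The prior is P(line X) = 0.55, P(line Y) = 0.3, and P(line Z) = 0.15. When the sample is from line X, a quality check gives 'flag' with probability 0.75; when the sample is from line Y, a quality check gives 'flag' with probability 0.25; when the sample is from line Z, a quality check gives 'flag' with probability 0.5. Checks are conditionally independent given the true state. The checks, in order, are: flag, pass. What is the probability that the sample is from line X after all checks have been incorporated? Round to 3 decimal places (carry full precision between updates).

0.524

Each posterior becomes the prior for the next update.
After 'flag': normaliser = 0.75·0.5500 + 0.25·0.3000 + 0.5·0.1500; P(line X) ≈ 0.7333, P(line Y) ≈ 0.1333, P(line Z) ≈ 0.1333
After 'pass': normaliser = 0.25·0.7333 + 0.75·0.1333 + 0.5·0.1333; P(line X) ≈ 0.5238, P(line Y) ≈ 0.2857, P(line Z) ≈ 0.1905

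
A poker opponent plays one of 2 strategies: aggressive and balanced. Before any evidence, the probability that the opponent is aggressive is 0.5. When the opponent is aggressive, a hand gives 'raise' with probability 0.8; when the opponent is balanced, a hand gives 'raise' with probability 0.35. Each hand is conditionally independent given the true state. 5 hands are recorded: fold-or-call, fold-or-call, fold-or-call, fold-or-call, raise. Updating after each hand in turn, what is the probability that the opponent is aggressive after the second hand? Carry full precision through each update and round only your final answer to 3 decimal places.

0.086

Each posterior becomes the prior for the next update.
After 'fold-or-call': P(aggressive) = 0.2·0.5000 / (0.2·0.5000 + 0.65·0.5000) ≈ 0.2353
After 'fold-or-call': P(aggressive) = 0.2·0.2353 / (0.2·0.2353 + 0.65·0.7647) ≈ 0.0865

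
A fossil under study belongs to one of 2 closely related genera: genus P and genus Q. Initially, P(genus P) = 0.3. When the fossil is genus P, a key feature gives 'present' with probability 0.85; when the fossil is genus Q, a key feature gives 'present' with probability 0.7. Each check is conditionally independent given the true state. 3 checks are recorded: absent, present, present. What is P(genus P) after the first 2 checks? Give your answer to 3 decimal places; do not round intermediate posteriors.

0.206

After 'absent': P(genus P) = 0.15·0.3000 / (0.15·0.3000 + 0.3·0.7000) ≈ 0.1765
After 'present': P(genus P) = 0.85·0.1765 / (0.85·0.1765 + 0.7·0.8235) ≈ 0.2065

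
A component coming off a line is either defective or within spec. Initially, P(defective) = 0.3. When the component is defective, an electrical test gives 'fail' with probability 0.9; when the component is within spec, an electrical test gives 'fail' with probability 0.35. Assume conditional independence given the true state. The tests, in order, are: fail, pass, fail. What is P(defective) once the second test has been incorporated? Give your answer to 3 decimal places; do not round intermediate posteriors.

0.145

After 'fail': P(defective) = 0.9·0.3000 / (0.9·0.3000 + 0.35·0.7000) ≈ 0.5243
After 'pass': P(defective) = 0.1·0.5243 / (0.1·0.5243 + 0.65·0.4757) ≈ 0.1450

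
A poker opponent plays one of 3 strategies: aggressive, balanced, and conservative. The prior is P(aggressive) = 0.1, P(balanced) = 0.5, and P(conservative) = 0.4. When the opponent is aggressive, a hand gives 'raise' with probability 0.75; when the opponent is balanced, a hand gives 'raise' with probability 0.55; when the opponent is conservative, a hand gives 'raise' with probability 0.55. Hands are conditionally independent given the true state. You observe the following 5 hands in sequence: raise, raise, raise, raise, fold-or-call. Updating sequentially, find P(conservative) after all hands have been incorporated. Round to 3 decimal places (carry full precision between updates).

0.366

After 'raise': normaliser = 0.75·0.1000 + 0.55·0.5000 + 0.55·0.4000; P(aggressive) ≈ 0.1316, P(balanced) ≈ 0.4825, P(conservative) ≈ 0.3860
After 'raise': normaliser = 0.75·0.1316 + 0.55·0.4825 + 0.55·0.3860; P(aggressive) ≈ 0.1712, P(balanced) ≈ 0.4604, P(conservative) ≈ 0.3683
After 'raise': normaliser = 0.75·0.1712 + 0.55·0.4604 + 0.55·0.3683; P(aggressive) ≈ 0.2198, P(balanced) ≈ 0.4334, P(conservative) ≈ 0.3468
After 'raise': normaliser = 0.75·0.2198 + 0.55·0.4334 + 0.55·0.3468; P(aggressive) ≈ 0.2776, P(balanced) ≈ 0.4014, P(conservative) ≈ 0.3211
After 'fold-or-call': normaliser = 0.25·0.2776 + 0.45·0.4014 + 0.45·0.3211; P(aggressive) ≈ 0.1759, P(balanced) ≈ 0.4578, P(conservative) ≈ 0.3663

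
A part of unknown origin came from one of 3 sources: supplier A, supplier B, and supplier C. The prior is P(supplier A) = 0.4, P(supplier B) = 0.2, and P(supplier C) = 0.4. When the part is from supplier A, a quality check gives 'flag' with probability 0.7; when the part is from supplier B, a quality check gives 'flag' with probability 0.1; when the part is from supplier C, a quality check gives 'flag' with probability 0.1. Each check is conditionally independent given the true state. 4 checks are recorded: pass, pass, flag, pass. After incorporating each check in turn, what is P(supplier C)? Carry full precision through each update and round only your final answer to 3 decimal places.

0.568

After 'pass': normaliser = 0.3·0.4000 + 0.9·0.2000 + 0.9·0.4000; P(supplier A) ≈ 0.1818, P(supplier B) ≈ 0.2727, P(supplier C) ≈ 0.5455
After 'pass': normaliser = 0.3·0.1818 + 0.9·0.2727 + 0.9·0.5455; P(supplier A) ≈ 0.0690, P(supplier B) ≈ 0.3103, P(supplier C) ≈ 0.6207
After 'flag': normaliser = 0.7·0.0690 + 0.1·0.3103 + 0.1·0.6207; P(supplier A) ≈ 0.3415, P(supplier B) ≈ 0.2195, P(supplier C) ≈ 0.4390
After 'pass': normaliser = 0.3·0.3415 + 0.9·0.2195 + 0.9·0.4390; P(supplier A) ≈ 0.1474, P(supplier B) ≈ 0.2842, P(supplier C) ≈ 0.5684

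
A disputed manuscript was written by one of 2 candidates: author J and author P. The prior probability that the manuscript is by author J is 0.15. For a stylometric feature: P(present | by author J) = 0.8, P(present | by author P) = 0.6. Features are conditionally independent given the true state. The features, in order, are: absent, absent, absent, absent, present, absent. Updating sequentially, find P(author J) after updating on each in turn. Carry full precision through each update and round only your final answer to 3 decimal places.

After 'absent': P(author J) = 0.2·0.1500 / (0.2·0.1500 + 0.4·0.8500) ≈ 0.0811
After 'absent': P(author J) = 0.2·0.0811 / (0.2·0.0811 + 0.4·0.9189) ≈ 0.0423
After 'absent': P(author J) = 0.2·0.0423 / (0.2·0.0423 + 0.4·0.9577) ≈ 0.0216
After 'absent': P(author J) = 0.2·0.0216 / (0.2·0.0216 + 0.4·0.9784) ≈ 0.0109
After 'present': P(author J) = 0.8·0.0109 / (0.8·0.0109 + 0.6·0.9891) ≈ 0.0145
After 'absent': P(author J) = 0.2·0.0145 / (0.2·0.0145 + 0.4·0.9855) ≈ 0.0073

0.007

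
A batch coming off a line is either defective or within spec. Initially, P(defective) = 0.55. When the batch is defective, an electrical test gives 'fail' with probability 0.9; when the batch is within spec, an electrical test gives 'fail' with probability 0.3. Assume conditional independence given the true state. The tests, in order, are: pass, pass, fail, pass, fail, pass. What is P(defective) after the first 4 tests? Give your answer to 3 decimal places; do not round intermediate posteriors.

0.011

After 'pass': P(defective) = 0.1·0.5500 / (0.1·0.5500 + 0.7·0.4500) ≈ 0.1486
After 'pass': P(defective) = 0.1·0.1486 / (0.1·0.1486 + 0.7·0.8514) ≈ 0.0243
After 'fail': P(defective) = 0.9·0.0243 / (0.9·0.0243 + 0.3·0.9757) ≈ 0.0696
After 'pass': P(defective) = 0.1·0.0696 / (0.1·0.0696 + 0.7·0.9304) ≈ 0.0106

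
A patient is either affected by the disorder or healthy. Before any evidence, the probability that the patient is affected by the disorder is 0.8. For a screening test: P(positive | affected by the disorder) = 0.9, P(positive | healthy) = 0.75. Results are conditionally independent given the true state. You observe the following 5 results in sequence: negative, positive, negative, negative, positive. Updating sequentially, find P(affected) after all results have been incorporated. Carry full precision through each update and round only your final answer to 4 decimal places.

After 'negative': P(affected) = 0.1·0.8000 / (0.1·0.8000 + 0.25·0.2000) ≈ 0.6154
After 'positive': P(affected) = 0.9·0.6154 / (0.9·0.6154 + 0.75·0.3846) ≈ 0.6575
After 'negative': P(affected) = 0.1·0.6575 / (0.1·0.6575 + 0.25·0.3425) ≈ 0.4344
After 'negative': P(affected) = 0.1·0.4344 / (0.1·0.4344 + 0.25·0.5656) ≈ 0.2350
After 'positive': P(affected) = 0.9·0.2350 / (0.9·0.2350 + 0.75·0.7650) ≈ 0.2693

0.2693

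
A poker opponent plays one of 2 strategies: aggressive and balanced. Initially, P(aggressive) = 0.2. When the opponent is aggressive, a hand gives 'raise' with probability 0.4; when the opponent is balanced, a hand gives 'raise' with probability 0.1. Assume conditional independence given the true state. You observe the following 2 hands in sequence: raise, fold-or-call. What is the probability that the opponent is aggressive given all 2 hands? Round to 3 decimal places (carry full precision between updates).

0.400

After 'raise': P(aggressive) = 0.4·0.2000 / (0.4·0.2000 + 0.1·0.8000) ≈ 0.5000
After 'fold-or-call': P(aggressive) = 0.6·0.5000 / (0.6·0.5000 + 0.9·0.5000) ≈ 0.4000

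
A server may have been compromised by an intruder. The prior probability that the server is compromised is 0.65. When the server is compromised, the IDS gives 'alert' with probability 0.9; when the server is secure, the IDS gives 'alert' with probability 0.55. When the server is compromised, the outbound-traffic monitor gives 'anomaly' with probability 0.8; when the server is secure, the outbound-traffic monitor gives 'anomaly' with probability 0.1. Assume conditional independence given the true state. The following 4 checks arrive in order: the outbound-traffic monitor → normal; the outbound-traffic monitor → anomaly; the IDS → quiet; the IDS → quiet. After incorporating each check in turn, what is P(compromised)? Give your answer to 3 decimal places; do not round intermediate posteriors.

After the outbound-traffic monitor='normal': P(compromised) = 0.2·0.6500 / (0.2·0.6500 + 0.9·0.3500) ≈ 0.2921
After the outbound-traffic monitor='anomaly': P(compromised) = 0.8·0.2921 / (0.8·0.2921 + 0.1·0.7079) ≈ 0.7675
After the IDS='quiet': P(compromised) = 0.1·0.7675 / (0.1·0.7675 + 0.45·0.2325) ≈ 0.4232
After the IDS='quiet': P(compromised) = 0.1·0.4232 / (0.1·0.4232 + 0.45·0.5768) ≈ 0.1402

0.140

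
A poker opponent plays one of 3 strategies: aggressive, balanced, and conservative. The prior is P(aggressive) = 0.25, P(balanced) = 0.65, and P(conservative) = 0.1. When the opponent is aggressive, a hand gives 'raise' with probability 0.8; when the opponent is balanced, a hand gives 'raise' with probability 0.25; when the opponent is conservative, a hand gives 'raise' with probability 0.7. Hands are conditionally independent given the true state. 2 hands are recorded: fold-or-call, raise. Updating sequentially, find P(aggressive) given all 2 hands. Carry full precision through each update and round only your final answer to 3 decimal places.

0.219

After 'fold-or-call': normaliser = 0.2·0.2500 + 0.75·0.6500 + 0.3·0.1000; P(aggressive) ≈ 0.0881, P(balanced) ≈ 0.8590, P(conservative) ≈ 0.0529
After 'raise': normaliser = 0.8·0.0881 + 0.25·0.8590 + 0.7·0.0529; P(aggressive) ≈ 0.2187, P(balanced) ≈ 0.6664, P(conservative) ≈ 0.1148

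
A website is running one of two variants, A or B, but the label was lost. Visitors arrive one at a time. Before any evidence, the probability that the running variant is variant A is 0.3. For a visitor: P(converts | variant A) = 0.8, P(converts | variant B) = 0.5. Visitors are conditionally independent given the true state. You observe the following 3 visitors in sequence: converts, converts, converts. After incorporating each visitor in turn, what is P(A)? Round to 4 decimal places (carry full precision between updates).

0.6371

After 'converts': P(A) = 0.8·0.3000 / (0.8·0.3000 + 0.5·0.7000) ≈ 0.4068
After 'converts': P(A) = 0.8·0.4068 / (0.8·0.4068 + 0.5·0.5932) ≈ 0.5232
After 'converts': P(A) = 0.8·0.5232 / (0.8·0.5232 + 0.5·0.4768) ≈ 0.6371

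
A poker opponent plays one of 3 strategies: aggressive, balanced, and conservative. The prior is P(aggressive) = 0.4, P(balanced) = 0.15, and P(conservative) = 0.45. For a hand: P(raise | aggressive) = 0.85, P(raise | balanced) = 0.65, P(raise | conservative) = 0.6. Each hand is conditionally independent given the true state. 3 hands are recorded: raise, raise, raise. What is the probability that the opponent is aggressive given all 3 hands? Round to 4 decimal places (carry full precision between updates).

0.6396

After 'raise': normaliser = 0.85·0.4000 + 0.65·0.1500 + 0.6·0.4500; P(aggressive) ≈ 0.4806, P(balanced) ≈ 0.1378, P(conservative) ≈ 0.3816
After 'raise': normaliser = 0.85·0.4806 + 0.65·0.1378 + 0.6·0.3816; P(aggressive) ≈ 0.5618, P(balanced) ≈ 0.1232, P(conservative) ≈ 0.3149
After 'raise': normaliser = 0.85·0.5618 + 0.65·0.1232 + 0.6·0.3149; P(aggressive) ≈ 0.6396, P(balanced) ≈ 0.1073, P(conservative) ≈ 0.2531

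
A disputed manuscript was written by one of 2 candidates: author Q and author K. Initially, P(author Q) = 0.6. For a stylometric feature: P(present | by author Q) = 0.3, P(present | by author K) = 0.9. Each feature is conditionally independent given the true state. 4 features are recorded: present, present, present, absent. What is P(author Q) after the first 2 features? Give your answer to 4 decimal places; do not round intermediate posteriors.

0.1429

After 'present': P(author Q) = 0.3·0.6000 / (0.3·0.6000 + 0.9·0.4000) ≈ 0.3333
After 'present': P(author Q) = 0.3·0.3333 / (0.3·0.3333 + 0.9·0.6667) ≈ 0.1429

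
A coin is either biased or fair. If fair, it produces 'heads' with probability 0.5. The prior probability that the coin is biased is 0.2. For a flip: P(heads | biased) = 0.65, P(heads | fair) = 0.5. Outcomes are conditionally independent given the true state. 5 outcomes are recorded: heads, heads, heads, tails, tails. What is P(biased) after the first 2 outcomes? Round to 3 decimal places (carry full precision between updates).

After 'heads': P(biased) = 0.65·0.2000 / (0.65·0.2000 + 0.5·0.8000) ≈ 0.2453
After 'heads': P(biased) = 0.65·0.2453 / (0.65·0.2453 + 0.5·0.7547) ≈ 0.2970

0.297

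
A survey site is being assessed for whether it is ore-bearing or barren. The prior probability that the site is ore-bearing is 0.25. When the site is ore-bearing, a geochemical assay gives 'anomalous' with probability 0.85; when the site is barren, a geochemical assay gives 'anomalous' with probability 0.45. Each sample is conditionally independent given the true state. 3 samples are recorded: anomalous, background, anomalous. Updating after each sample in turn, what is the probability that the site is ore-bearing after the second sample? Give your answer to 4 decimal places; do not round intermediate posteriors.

0.1466

Apply Bayes' rule sequentially, carrying P(ore) forward.
After 'anomalous': P(ore) = 0.85·0.2500 / (0.85·0.2500 + 0.45·0.7500) ≈ 0.3864
After 'background': P(ore) = 0.15·0.3864 / (0.15·0.3864 + 0.55·0.6136) ≈ 0.1466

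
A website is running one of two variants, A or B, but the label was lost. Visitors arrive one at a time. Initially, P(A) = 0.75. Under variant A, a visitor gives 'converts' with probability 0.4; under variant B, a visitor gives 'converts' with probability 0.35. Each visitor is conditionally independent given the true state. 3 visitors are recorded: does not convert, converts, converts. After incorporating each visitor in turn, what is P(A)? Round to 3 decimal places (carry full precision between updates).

Apply Bayes' rule sequentially, carrying P(A) forward.
After 'does not convert': P(A) = 0.6·0.7500 / (0.6·0.7500 + 0.65·0.2500) ≈ 0.7347
After 'converts': P(A) = 0.4·0.7347 / (0.4·0.7347 + 0.35·0.2653) ≈ 0.7599
After 'converts': P(A) = 0.4·0.7599 / (0.4·0.7599 + 0.35·0.2401) ≈ 0.7834

0.783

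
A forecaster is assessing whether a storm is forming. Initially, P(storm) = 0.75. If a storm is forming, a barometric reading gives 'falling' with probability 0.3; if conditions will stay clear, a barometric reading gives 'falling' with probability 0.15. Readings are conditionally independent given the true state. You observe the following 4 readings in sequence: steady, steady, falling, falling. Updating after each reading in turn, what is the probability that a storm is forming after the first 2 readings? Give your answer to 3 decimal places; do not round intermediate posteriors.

0.670

Each posterior becomes the prior for the next update.
After 'steady': P(storm) = 0.7·0.7500 / (0.7·0.7500 + 0.85·0.2500) ≈ 0.7119
After 'steady': P(storm) = 0.7·0.7119 / (0.7·0.7119 + 0.85·0.2881) ≈ 0.6705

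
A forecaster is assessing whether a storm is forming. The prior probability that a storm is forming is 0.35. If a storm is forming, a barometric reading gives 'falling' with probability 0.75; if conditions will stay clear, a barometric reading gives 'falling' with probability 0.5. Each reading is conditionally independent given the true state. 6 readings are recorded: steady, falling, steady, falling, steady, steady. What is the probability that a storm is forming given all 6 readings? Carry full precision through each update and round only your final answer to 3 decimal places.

0.070

After 'steady': P(storm) = 0.25·0.3500 / (0.25·0.3500 + 0.5·0.6500) ≈ 0.2121
After 'falling': P(storm) = 0.75·0.2121 / (0.75·0.2121 + 0.5·0.7879) ≈ 0.2877
After 'steady': P(storm) = 0.25·0.2877 / (0.25·0.2877 + 0.5·0.7123) ≈ 0.1680
After 'falling': P(storm) = 0.75·0.1680 / (0.75·0.1680 + 0.5·0.8320) ≈ 0.2325
After 'steady': P(storm) = 0.25·0.2325 / (0.25·0.2325 + 0.5·0.7675) ≈ 0.1315
After 'steady': P(storm) = 0.25·0.1315 / (0.25·0.1315 + 0.5·0.8685) ≈ 0.0704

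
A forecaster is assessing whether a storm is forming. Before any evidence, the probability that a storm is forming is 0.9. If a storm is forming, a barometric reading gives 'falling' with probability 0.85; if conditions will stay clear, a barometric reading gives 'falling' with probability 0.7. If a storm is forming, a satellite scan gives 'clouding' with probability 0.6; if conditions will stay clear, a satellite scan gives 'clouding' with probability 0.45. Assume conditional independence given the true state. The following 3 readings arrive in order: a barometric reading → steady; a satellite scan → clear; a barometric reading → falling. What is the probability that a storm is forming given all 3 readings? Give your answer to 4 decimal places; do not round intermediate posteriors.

0.7990

After a barometric reading='steady': P(storm) = 0.15·0.9000 / (0.15·0.9000 + 0.3·0.1000) ≈ 0.8182
After a satellite scan='clear': P(storm) = 0.4·0.8182 / (0.4·0.8182 + 0.55·0.1818) ≈ 0.7660
After a barometric reading='falling': P(storm) = 0.85·0.7660 / (0.85·0.7660 + 0.7·0.2340) ≈ 0.7990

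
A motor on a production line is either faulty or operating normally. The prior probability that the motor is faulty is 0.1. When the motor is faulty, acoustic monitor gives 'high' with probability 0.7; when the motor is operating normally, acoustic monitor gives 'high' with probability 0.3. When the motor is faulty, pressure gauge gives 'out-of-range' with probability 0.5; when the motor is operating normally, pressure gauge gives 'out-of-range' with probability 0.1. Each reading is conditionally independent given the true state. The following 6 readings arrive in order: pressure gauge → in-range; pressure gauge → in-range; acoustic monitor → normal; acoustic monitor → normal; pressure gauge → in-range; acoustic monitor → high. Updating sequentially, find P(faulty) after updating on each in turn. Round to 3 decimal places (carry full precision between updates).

After pressure gauge='in-range': P(faulty) = 0.5·0.1000 / (0.5·0.1000 + 0.9·0.9000) ≈ 0.0581
After pressure gauge='in-range': P(faulty) = 0.5·0.0581 / (0.5·0.0581 + 0.9·0.9419) ≈ 0.0332
After acoustic monitor='normal': P(faulty) = 0.3·0.0332 / (0.3·0.0332 + 0.7·0.9668) ≈ 0.0145
After acoustic monitor='normal': P(faulty) = 0.3·0.0145 / (0.3·0.0145 + 0.7·0.9855) ≈ 0.0063
After pressure gauge='in-range': P(faulty) = 0.5·0.0063 / (0.5·0.0063 + 0.9·0.9937) ≈ 0.0035
After acoustic monitor='high': P(faulty) = 0.7·0.0035 / (0.7·0.0035 + 0.3·0.9965) ≈ 0.0081

0.008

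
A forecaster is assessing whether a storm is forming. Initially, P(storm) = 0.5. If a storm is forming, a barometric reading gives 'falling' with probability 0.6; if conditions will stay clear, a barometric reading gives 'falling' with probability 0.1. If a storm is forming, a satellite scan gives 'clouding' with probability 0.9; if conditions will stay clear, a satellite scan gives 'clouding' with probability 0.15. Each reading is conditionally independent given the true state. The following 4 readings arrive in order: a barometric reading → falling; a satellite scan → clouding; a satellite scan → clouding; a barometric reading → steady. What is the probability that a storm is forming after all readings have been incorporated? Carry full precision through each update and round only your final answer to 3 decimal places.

After a barometric reading='falling': P(storm) = 0.6·0.5000 / (0.6·0.5000 + 0.1·0.5000) ≈ 0.8571
After a satellite scan='clouding': P(storm) = 0.9·0.8571 / (0.9·0.8571 + 0.15·0.1429) ≈ 0.9730
After a satellite scan='clouding': P(storm) = 0.9·0.9730 / (0.9·0.9730 + 0.15·0.0270) ≈ 0.9954
After a barometric reading='steady': P(storm) = 0.4·0.9954 / (0.4·0.9954 + 0.9·0.0046) ≈ 0.9897

0.990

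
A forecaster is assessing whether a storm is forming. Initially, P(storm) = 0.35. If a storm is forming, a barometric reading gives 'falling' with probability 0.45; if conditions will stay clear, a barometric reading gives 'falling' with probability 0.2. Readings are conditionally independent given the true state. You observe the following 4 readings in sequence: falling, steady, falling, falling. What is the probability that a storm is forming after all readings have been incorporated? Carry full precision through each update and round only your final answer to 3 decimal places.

0.808

After 'falling': P(storm) = 0.45·0.3500 / (0.45·0.3500 + 0.2·0.6500) ≈ 0.5478
After 'steady': P(storm) = 0.55·0.5478 / (0.55·0.5478 + 0.8·0.4522) ≈ 0.4544
After 'falling': P(storm) = 0.45·0.4544 / (0.45·0.4544 + 0.2·0.5456) ≈ 0.6521
After 'falling': P(storm) = 0.45·0.6521 / (0.45·0.6521 + 0.2·0.3479) ≈ 0.8083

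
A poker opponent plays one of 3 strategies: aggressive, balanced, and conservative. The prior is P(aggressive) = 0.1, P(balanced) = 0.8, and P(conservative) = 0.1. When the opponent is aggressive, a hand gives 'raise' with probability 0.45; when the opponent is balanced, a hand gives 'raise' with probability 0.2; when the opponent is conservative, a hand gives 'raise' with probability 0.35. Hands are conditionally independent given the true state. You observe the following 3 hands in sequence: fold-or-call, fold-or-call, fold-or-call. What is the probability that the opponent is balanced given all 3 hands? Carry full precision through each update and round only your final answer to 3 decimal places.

Each posterior becomes the prior for the next update.
After 'fold-or-call': normaliser = 0.55·0.1000 + 0.8·0.8000 + 0.65·0.1000; P(aggressive) ≈ 0.0724, P(balanced) ≈ 0.8421, P(conservative) ≈ 0.0855
After 'fold-or-call': normaliser = 0.55·0.0724 + 0.8·0.8421 + 0.65·0.0855; P(aggressive) ≈ 0.0518, P(balanced) ≈ 0.8760, P(conservative) ≈ 0.0723
After 'fold-or-call': normaliser = 0.55·0.0518 + 0.8·0.8760 + 0.65·0.0723; P(aggressive) ≈ 0.0367, P(balanced) ≈ 0.9028, P(conservative) ≈ 0.0605

0.903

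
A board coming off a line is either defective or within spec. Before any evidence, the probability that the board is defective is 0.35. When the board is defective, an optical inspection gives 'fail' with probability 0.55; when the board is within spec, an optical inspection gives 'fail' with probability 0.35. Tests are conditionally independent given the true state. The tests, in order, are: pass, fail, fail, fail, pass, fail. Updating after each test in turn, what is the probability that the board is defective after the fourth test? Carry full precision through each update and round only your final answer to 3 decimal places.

Apply Bayes' rule sequentially, carrying P(defective) forward.
After 'pass': P(defective) = 0.45·0.3500 / (0.45·0.3500 + 0.65·0.6500) ≈ 0.2716
After 'fail': P(defective) = 0.55·0.2716 / (0.55·0.2716 + 0.35·0.7284) ≈ 0.3694
After 'fail': P(defective) = 0.55·0.3694 / (0.55·0.3694 + 0.35·0.6306) ≈ 0.4793
After 'fail': P(defective) = 0.55·0.4793 / (0.55·0.4793 + 0.35·0.5207) ≈ 0.5913

0.591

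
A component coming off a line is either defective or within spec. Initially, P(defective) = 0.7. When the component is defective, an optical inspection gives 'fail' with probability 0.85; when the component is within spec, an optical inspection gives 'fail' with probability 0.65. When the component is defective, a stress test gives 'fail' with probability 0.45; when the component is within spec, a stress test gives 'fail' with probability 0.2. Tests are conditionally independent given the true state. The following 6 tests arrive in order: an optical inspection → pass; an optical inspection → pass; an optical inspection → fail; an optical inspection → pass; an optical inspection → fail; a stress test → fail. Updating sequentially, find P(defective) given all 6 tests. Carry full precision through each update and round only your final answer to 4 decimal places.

0.4141

Each posterior becomes the prior for the next update.
After an optical inspection='pass': P(defective) = 0.15·0.7000 / (0.15·0.7000 + 0.35·0.3000) ≈ 0.5000
After an optical inspection='pass': P(defective) = 0.15·0.5000 / (0.15·0.5000 + 0.35·0.5000) ≈ 0.3000
After an optical inspection='fail': P(defective) = 0.85·0.3000 / (0.85·0.3000 + 0.65·0.7000) ≈ 0.3592
After an optical inspection='pass': P(defective) = 0.15·0.3592 / (0.15·0.3592 + 0.35·0.6408) ≈ 0.1937
After an optical inspection='fail': P(defective) = 0.85·0.1937 / (0.85·0.1937 + 0.65·0.8063) ≈ 0.2390
After a stress test='fail': P(defective) = 0.45·0.2390 / (0.45·0.2390 + 0.2·0.7610) ≈ 0.4141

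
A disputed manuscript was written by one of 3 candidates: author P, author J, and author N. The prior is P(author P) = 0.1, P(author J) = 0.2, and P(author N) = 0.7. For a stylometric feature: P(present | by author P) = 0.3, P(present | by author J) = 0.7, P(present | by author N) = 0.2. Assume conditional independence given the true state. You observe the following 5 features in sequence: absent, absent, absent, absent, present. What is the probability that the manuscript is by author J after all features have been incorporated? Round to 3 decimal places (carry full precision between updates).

After 'absent': normaliser = 0.7·0.1000 + 0.3·0.2000 + 0.8·0.7000; P(author P) ≈ 0.1014, P(author J) ≈ 0.0870, P(author N) ≈ 0.8116
After 'absent': normaliser = 0.7·0.1014 + 0.3·0.0870 + 0.8·0.8116; P(author P) ≈ 0.0951, P(author J) ≈ 0.0350, P(author N) ≈ 0.8699
After 'absent': normaliser = 0.7·0.0951 + 0.3·0.0350 + 0.8·0.8699; P(author P) ≈ 0.0862, P(author J) ≈ 0.0136, P(author N) ≈ 0.9003
After 'absent': normaliser = 0.7·0.0862 + 0.3·0.0136 + 0.8·0.9003; P(author P) ≈ 0.0769, P(author J) ≈ 0.0052, P(author N) ≈ 0.9179
After 'present': normaliser = 0.3·0.0769 + 0.7·0.0052 + 0.2·0.9179; P(author P) ≈ 0.1097, P(author J) ≈ 0.0173, P(author N) ≈ 0.8731

0.017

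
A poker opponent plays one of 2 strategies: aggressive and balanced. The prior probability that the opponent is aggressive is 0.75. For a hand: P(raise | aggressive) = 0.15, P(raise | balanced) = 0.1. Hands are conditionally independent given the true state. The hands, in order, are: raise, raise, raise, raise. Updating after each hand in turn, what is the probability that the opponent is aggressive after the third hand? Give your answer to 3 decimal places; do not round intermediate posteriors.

After 'raise': P(aggressive) = 0.15·0.7500 / (0.15·0.7500 + 0.1·0.2500) ≈ 0.8182
After 'raise': P(aggressive) = 0.15·0.8182 / (0.15·0.8182 + 0.1·0.1818) ≈ 0.8710
After 'raise': P(aggressive) = 0.15·0.8710 / (0.15·0.8710 + 0.1·0.1290) ≈ 0.9101

0.910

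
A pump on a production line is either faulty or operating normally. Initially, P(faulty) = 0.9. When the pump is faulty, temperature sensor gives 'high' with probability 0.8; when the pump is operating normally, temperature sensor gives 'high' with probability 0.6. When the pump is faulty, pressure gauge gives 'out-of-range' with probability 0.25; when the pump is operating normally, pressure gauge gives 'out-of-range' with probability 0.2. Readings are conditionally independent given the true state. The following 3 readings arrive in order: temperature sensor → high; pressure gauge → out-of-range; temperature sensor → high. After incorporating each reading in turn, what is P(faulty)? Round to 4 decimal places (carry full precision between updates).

After temperature sensor='high': P(faulty) = 0.8·0.9000 / (0.8·0.9000 + 0.6·0.1000) ≈ 0.9231
After pressure gauge='out-of-range': P(faulty) = 0.25·0.9231 / (0.25·0.9231 + 0.2·0.0769) ≈ 0.9375
After temperature sensor='high': P(faulty) = 0.8·0.9375 / (0.8·0.9375 + 0.6·0.0625) ≈ 0.9524

0.9524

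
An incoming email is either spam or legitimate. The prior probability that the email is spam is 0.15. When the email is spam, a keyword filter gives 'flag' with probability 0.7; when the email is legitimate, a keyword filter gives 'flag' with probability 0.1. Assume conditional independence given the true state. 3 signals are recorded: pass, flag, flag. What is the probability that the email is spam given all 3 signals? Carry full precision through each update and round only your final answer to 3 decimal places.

0.742

After 'pass': P(spam) = 0.3·0.1500 / (0.3·0.1500 + 0.9·0.8500) ≈ 0.0556
After 'flag': P(spam) = 0.7·0.0556 / (0.7·0.0556 + 0.1·0.9444) ≈ 0.2917
After 'flag': P(spam) = 0.7·0.2917 / (0.7·0.2917 + 0.1·0.7083) ≈ 0.7424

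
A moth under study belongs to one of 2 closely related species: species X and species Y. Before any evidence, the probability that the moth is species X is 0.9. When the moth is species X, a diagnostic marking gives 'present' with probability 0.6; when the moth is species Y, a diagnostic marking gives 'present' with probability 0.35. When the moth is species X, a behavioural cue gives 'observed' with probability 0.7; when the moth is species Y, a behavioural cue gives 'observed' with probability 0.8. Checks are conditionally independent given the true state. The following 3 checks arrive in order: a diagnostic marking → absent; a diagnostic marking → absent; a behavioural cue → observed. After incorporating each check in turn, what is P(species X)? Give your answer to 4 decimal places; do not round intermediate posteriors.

Apply Bayes' rule sequentially, carrying P(species X) forward.
After a diagnostic marking='absent': P(species X) = 0.4·0.9000 / (0.4·0.9000 + 0.65·0.1000) ≈ 0.8471
After a diagnostic marking='absent': P(species X) = 0.4·0.8471 / (0.4·0.8471 + 0.65·0.1529) ≈ 0.7732
After a behavioural cue='observed': P(species X) = 0.7·0.7732 / (0.7·0.7732 + 0.8·0.2268) ≈ 0.7489

0.7489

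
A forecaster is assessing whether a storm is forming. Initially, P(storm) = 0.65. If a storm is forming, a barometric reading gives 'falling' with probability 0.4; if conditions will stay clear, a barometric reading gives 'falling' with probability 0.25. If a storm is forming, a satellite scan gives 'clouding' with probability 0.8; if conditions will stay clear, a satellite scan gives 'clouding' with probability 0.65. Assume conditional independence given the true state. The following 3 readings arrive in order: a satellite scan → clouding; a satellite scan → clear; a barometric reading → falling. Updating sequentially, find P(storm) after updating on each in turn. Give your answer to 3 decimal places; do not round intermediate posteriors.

0.676

After a satellite scan='clouding': P(storm) = 0.8·0.6500 / (0.8·0.6500 + 0.65·0.3500) ≈ 0.6957
After a satellite scan='clear': P(storm) = 0.2·0.6957 / (0.2·0.6957 + 0.35·0.3043) ≈ 0.5664
After a barometric reading='falling': P(storm) = 0.4·0.5664 / (0.4·0.5664 + 0.25·0.4336) ≈ 0.6764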